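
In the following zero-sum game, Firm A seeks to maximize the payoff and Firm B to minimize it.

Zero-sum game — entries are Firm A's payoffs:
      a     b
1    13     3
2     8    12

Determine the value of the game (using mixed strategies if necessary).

66/7

Row minima are 3 and 8, so Firm A's maximin is 8; column maxima are 13 and 12, so Firm B's minimax is 12. These differ, so the equilibrium is in mixed strategies.
Let Firm A play 1 with probability p. Firm B is indifferent when 13p + 8(1−p) = 3p + 12(1−p), giving p = 2/7.
Let Firm B play a with probability q. Firm A is indifferent when 13q + 3(1−q) = 8q + 12(1−q), giving q = 9/14.
The value is 13·(9/14) + (3)·(5/14) = 66/7.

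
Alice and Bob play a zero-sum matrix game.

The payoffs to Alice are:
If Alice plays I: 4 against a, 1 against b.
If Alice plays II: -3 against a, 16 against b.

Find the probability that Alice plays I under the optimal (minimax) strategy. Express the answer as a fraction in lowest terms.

Row minima are 1 and -3, so Alice's maximin is 1; column maxima are 4 and 16, so Bob's minimax is 4. These differ, so the equilibrium is in mixed strategies.
Let Alice play I with probability p. Bob is indifferent when 4p − 3(1−p) = p + 16(1−p), giving p = 19/22.

19/22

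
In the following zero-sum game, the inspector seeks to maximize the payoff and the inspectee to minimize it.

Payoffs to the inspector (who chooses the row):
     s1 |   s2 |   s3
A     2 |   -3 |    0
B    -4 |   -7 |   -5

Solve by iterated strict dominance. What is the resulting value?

-3

Row B is strictly dominated by row A (2>-4, -3>-7, 0>-5); eliminate B.
Column s3 is strictly dominated by s2 for the inspectee (-3<0); eliminate s3.
Column s1 is strictly dominated by s2 for the inspectee (-3<2); eliminate s1.
Only (A, s2) remains, with payoff -3.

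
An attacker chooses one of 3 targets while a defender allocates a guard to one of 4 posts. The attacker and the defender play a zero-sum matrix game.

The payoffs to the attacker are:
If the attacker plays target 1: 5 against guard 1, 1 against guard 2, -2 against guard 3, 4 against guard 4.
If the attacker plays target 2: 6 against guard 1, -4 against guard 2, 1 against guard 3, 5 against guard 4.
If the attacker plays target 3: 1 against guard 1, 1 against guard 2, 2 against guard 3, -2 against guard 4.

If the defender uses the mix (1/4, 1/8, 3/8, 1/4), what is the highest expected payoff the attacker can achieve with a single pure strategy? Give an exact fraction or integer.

target 1: (5)·(1/4) + (1)·(1/8) + (-2)·(3/8) + (4)·(1/4) = 13/8.
target 2: (6)·(1/4) + (-4)·(1/8) + (1)·(3/8) + (5)·(1/4) = 21/8.
target 3: (1)·(1/4) + (1)·(1/8) + (2)·(3/8) + (-2)·(1/4) = 5/8.
The best pure response is target 2 with expected payoff 21/8.

21/8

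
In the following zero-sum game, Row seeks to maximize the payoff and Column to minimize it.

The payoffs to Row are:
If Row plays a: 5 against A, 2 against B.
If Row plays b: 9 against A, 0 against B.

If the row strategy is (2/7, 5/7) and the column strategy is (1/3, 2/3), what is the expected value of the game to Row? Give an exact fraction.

3

Against (1/3, 2/3), each row's expected payoff is a: 3; b: 3.
Taking the (2/7, 5/7)-weighted average: (2/7)·(3) + (5/7)·(3) = 3.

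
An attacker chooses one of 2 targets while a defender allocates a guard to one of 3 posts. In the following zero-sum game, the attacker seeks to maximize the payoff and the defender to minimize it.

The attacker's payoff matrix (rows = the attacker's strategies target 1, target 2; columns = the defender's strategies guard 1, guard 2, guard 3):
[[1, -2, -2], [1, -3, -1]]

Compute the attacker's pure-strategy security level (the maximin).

-2

The worst-case payoff for each row is target 1: -2, target 2: -3.
The best of these is -2.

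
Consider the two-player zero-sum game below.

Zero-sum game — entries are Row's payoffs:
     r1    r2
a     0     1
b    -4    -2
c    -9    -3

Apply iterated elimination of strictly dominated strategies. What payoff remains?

Column r2 is strictly dominated by r1 for Column (0<1, -4<-2, -9<-3); eliminate r2.
Row c is strictly dominated by row a (0>-9); eliminate c.
Row b is strictly dominated by row a (0>-4); eliminate b.
Only (a, r1) remains, with payoff 0.

0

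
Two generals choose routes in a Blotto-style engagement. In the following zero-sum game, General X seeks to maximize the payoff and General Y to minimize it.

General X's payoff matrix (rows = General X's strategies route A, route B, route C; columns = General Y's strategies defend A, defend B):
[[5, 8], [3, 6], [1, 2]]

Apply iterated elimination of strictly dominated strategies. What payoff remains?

Column defend B is strictly dominated by defend A for General Y (5<8, 3<6, 1<2); eliminate defend B.
Row route B is strictly dominated by row route A (5>3); eliminate route B.
Row route C is strictly dominated by row route A (5>1); eliminate route C.
Only (route A, defend A) remains, with payoff 5.

5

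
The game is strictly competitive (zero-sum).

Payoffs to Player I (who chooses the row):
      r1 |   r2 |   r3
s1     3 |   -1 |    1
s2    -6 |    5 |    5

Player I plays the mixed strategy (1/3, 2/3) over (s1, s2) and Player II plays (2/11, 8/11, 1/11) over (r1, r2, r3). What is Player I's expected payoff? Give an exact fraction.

Against (2/11, 8/11, 1/11), each row's expected payoff is s1: -1/11; s2: 3.
Taking the (1/3, 2/3)-weighted average: (1/3)·(-1/11) + (2/3)·(3) = 65/33.

65/33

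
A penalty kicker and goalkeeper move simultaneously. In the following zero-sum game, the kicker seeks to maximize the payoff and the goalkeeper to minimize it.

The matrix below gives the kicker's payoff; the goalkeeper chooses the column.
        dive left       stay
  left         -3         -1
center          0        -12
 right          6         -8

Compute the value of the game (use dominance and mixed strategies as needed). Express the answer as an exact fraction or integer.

-15/8

Row center is strictly dominated by row right, so the kicker never plays it.
The remaining 2×2 game on (left, right) × (dive left, stay) has no saddle point. Let the kicker play left with probability p; indifference gives −3p + 6(1−p) = −p − 8(1−p), so p = 7/8.
Similarly the goalkeeper's optimal q on dive left is 7/16, and the value is -3·(7/16) + (-1)·(9/16) = -15/8.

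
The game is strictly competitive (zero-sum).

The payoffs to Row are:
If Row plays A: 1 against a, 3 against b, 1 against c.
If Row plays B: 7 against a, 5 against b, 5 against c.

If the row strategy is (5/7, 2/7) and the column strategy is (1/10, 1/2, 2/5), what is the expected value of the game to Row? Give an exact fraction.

Against (1/10, 1/2, 2/5), each row's expected payoff is A: 2; B: 26/5.
Taking the (5/7, 2/7)-weighted average: (5/7)·(2) + (2/7)·(26/5) = 102/35.

102/35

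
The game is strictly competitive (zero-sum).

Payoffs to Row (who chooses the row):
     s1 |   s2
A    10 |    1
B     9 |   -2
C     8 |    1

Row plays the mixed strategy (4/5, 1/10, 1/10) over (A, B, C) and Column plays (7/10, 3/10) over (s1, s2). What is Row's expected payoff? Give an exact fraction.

7

Against (7/10, 3/10), each row's expected payoff is A: 73/10; B: 57/10; C: 59/10.
Taking the (4/5, 1/10, 1/10)-weighted average: (4/5)·(73/10) + (1/10)·(57/10) + (1/10)·(59/10) = 7.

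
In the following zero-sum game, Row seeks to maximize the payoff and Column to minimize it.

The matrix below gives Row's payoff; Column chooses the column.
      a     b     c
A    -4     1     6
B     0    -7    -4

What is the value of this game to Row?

-7/3

Column c is strictly dominated by b for Column (it gives Row more in every row).
The remaining 2×2 game on (A, B) × (a, b) has no saddle point. Let Row play A with probability p; indifference gives −4p = p − 7(1−p), so p = 7/12.
Similarly Column's optimal q on a is 2/3, and the value is -4·(2/3) + (1)·(1/3) = -7/3.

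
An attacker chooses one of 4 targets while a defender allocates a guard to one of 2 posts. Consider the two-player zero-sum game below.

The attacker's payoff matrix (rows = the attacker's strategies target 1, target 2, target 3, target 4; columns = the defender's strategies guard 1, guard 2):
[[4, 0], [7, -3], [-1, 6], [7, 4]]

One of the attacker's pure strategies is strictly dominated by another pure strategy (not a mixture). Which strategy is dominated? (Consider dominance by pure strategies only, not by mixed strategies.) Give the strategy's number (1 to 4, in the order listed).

Compare target 1 with target 4: 7 > 4, 4 > 0.
So target 4 strictly dominates target 1 for the attacker; target 1 is strictly dominated.

1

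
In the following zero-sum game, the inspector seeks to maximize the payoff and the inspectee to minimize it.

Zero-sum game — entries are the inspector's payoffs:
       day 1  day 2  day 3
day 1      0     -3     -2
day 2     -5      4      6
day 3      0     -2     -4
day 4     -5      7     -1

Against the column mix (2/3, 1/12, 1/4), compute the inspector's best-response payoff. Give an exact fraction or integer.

day 1: (0)·(2/3) + (-3)·(1/12) + (-2)·(1/4) = -3/4.
day 2: (-5)·(2/3) + (4)·(1/12) + (6)·(1/4) = -3/2.
day 3: (0)·(2/3) + (-2)·(1/12) + (-4)·(1/4) = -7/6.
day 4: (-5)·(2/3) + (7)·(1/12) + (-1)·(1/4) = -3.
The best pure response is day 1 with expected payoff -3/4.

-3/4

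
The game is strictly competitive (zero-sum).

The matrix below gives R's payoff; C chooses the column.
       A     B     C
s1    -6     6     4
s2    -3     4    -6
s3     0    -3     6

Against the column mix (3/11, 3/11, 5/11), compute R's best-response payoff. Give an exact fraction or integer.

s1: (-6)·(3/11) + (6)·(3/11) + (4)·(5/11) = 20/11.
s2: (-3)·(3/11) + (4)·(3/11) + (-6)·(5/11) = -27/11.
s3: (0)·(3/11) + (-3)·(3/11) + (6)·(5/11) = 21/11.
The best pure response is s3 with expected payoff 21/11.

21/11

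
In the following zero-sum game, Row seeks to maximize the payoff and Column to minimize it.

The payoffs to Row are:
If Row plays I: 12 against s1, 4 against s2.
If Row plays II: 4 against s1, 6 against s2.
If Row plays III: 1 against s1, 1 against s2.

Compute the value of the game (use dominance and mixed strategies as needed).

28/5

Row III is strictly dominated by row II, so Row never plays it.
The remaining 2×2 game on (I, II) × (s1, s2) has no saddle point. Let Row play I with probability p; indifference gives 12p + 4(1−p) = 4p + 6(1−p), so p = 1/5.
Similarly Column's optimal q on s1 is 1/5, and the value is 12·(1/5) + (4)·(4/5) = 28/5.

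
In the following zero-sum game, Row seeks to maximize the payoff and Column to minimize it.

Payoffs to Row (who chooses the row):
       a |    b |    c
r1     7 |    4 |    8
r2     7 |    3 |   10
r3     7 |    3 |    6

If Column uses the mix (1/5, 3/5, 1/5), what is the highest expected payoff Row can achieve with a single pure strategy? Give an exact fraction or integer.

r1: (7)·(1/5) + (4)·(3/5) + (8)·(1/5) = 27/5.
r2: (7)·(1/5) + (3)·(3/5) + (10)·(1/5) = 26/5.
r3: (7)·(1/5) + (3)·(3/5) + (6)·(1/5) = 22/5.
The best pure response is r1 with expected payoff 27/5.

27/5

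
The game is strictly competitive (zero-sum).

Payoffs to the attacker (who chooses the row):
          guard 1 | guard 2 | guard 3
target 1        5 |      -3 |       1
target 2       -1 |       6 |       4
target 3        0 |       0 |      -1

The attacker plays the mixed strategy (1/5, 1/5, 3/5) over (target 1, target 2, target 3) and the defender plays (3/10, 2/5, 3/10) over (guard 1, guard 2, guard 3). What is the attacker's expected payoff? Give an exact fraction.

Against (3/10, 2/5, 3/10), each row's expected payoff is target 1: 3/5; target 2: 33/10; target 3: -3/10.
Taking the (1/5, 1/5, 3/5)-weighted average: (1/5)·(3/5) + (1/5)·(33/10) + (3/5)·(-3/10) = 3/5.

3/5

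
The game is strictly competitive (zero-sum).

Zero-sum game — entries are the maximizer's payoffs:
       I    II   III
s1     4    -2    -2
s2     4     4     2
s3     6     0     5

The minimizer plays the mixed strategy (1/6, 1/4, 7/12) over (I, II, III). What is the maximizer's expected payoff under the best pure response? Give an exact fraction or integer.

s1: (4)·(1/6) + (-2)·(1/4) + (-2)·(7/12) = -1.
s2: (4)·(1/6) + (4)·(1/4) + (2)·(7/12) = 17/6.
s3: (6)·(1/6) + (0)·(1/4) + (5)·(7/12) = 47/12.
The best pure response is s3 with expected payoff 47/12.

47/12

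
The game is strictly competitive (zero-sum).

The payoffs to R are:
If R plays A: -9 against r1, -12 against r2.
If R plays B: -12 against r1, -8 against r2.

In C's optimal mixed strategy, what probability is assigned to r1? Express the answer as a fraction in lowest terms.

4/7

Row minima are -12 and -12, so R's maximin is -12; column maxima are -9 and -8, so C's minimax is -9. These differ, so the equilibrium is in mixed strategies.
Let C play r1 with probability q. R is indifferent when −9q − 12(1−q) = −12q − 8(1−q), giving q = 4/7.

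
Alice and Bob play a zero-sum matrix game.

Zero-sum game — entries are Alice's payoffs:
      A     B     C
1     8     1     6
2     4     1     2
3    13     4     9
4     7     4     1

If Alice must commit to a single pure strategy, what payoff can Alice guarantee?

The worst-case payoff for each row is 1: 1, 2: 1, 3: 4, 4: 1.
The best of these is 4.

4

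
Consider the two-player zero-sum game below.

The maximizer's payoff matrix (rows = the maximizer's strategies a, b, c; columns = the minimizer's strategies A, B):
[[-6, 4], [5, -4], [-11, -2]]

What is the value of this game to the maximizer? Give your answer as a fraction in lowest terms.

Row c is strictly dominated by row a, so the maximizer never plays it.
The remaining 2×2 game on (a, b) × (A, B) has no saddle point. Let the maximizer play a with probability p; indifference gives −6p + 5(1−p) = 4p − 4(1−p), so p = 9/19.
Similarly the minimizer's optimal q on A is 8/19, and the value is -6·(8/19) + (4)·(11/19) = -4/19.

-4/19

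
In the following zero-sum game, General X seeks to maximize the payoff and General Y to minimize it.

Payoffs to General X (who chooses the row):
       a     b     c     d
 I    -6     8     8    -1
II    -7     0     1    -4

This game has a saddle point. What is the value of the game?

-6

Row minima: -6, -7 → General X's maximin is -6.
Column maxima: -6, 8, 8, -1 → General Y's minimax is -6.
They coincide at (I, a), so the value is -6.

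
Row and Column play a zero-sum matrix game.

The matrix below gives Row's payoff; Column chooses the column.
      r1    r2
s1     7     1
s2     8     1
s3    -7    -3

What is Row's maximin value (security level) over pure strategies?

The worst-case payoff for each row is s1: 1, s2: 1, s3: -7.
The best of these is 1.

1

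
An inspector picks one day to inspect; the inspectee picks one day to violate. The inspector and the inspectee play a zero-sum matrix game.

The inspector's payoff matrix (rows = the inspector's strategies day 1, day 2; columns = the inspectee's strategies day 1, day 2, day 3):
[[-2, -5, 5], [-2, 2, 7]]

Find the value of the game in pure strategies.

-2

Row minima: -5, -2 → the inspector's maximin is -2.
Column maxima: -2, 2, 7 → the inspectee's minimax is -2.
They coincide at (day 2, day 1), so the value is -2.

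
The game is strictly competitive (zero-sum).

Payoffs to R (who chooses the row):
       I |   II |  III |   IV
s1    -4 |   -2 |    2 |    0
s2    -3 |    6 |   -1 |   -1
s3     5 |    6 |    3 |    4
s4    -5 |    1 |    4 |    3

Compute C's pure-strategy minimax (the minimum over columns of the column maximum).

4

The worst case (largest entry) in each column is I: 5, II: 6, III: 4, IV: 4.
The best (smallest) of these is 4.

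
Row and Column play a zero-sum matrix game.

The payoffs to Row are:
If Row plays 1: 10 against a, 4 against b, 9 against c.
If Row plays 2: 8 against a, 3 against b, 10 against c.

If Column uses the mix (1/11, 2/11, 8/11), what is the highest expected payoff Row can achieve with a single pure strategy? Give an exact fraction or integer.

94/11

1: (10)·(1/11) + (4)·(2/11) + (9)·(8/11) = 90/11.
2: (8)·(1/11) + (3)·(2/11) + (10)·(8/11) = 94/11.
The best pure response is 2 with expected payoff 94/11.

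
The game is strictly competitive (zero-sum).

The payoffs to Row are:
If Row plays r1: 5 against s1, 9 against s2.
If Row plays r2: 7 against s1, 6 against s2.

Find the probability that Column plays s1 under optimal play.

3/5

Row minima are 5 and 6, so Row's maximin is 6; column maxima are 7 and 9, so Column's minimax is 7. These differ, so the equilibrium is in mixed strategies.
Let Column play s1 with probability q. Row is indifferent when 5q + 9(1−q) = 7q + 6(1−q), giving q = 3/5.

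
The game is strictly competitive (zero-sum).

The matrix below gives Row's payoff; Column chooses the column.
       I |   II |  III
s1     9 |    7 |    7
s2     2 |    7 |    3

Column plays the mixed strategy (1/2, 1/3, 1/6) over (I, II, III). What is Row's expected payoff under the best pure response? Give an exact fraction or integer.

8

s1: (9)·(1/2) + (7)·(1/3) + (7)·(1/6) = 8.
s2: (2)·(1/2) + (7)·(1/3) + (3)·(1/6) = 23/6.
The best pure response is s1 with expected payoff 8.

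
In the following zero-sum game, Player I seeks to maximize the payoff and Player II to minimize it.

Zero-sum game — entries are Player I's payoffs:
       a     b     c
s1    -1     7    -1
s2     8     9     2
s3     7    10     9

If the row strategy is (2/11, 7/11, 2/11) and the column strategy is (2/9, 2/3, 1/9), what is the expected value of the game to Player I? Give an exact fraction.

Against (2/9, 2/3, 1/9), each row's expected payoff is s1: 13/3; s2: 8; s3: 83/9.
Taking the (2/11, 7/11, 2/11)-weighted average: (2/11)·(13/3) + (7/11)·(8) + (2/11)·(83/9) = 68/9.

68/9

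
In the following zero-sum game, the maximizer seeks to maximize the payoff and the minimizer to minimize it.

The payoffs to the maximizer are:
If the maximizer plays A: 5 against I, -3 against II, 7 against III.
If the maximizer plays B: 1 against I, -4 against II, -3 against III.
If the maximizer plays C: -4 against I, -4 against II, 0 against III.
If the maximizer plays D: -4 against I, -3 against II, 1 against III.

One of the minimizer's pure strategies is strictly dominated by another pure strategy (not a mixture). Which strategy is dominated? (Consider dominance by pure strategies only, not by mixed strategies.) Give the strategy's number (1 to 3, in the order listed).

The minimizer prefers columns that give the maximizer less. Compare III with II: -3 < 7, -4 < -3, -4 < 0, -3 < 1.
So II strictly dominates III for the minimizer; III is strictly dominated.

3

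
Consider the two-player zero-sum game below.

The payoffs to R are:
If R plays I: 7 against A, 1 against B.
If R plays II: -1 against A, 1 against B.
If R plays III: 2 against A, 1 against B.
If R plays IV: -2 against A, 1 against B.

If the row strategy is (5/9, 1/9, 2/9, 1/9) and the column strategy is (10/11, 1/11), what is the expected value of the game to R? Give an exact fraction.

Against (10/11, 1/11), each row's expected payoff is I: 71/11; II: -9/11; III: 21/11; IV: -19/11.
Taking the (5/9, 1/9, 2/9, 1/9)-weighted average: (5/9)·(71/11) + (1/9)·(-9/11) + (2/9)·(21/11) + (1/9)·(-19/11) = 41/11.

41/11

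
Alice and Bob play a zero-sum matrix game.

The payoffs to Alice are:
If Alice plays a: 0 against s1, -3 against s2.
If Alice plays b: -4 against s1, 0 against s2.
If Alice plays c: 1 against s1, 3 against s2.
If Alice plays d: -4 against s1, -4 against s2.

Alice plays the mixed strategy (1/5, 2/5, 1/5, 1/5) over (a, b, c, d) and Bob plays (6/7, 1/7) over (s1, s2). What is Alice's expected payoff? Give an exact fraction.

Against (6/7, 1/7), each row's expected payoff is a: -3/7; b: -24/7; c: 9/7; d: -4.
Taking the (1/5, 2/5, 1/5, 1/5)-weighted average: (1/5)·(-3/7) + (2/5)·(-24/7) + (1/5)·(9/7) + (1/5)·(-4) = -2.

-2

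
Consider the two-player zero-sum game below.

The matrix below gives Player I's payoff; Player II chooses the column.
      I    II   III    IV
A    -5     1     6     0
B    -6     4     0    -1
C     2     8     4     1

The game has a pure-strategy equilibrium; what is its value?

1

Row minima: -5, -6, 1 → Player I's maximin is 1.
Column maxima: 2, 8, 6, 1 → Player II's minimax is 1.
They coincide at (C, IV), so the value is 1.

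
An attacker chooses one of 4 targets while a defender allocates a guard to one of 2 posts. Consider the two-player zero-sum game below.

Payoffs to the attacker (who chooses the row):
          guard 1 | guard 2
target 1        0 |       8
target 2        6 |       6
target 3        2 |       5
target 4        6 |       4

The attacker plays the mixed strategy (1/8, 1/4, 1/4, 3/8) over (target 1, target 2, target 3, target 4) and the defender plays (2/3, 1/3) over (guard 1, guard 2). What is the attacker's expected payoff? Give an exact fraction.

Against (2/3, 1/3), each row's expected payoff is target 1: 8/3; target 2: 6; target 3: 3; target 4: 16/3.
Taking the (1/8, 1/4, 1/4, 3/8)-weighted average: (1/8)·(8/3) + (1/4)·(6) + (1/4)·(3) + (3/8)·(16/3) = 55/12.

55/12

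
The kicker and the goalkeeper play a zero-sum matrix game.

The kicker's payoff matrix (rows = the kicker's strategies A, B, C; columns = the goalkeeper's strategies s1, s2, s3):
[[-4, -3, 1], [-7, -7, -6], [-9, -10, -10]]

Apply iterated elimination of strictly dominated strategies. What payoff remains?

Row B is strictly dominated by row A (-4>-7, -3>-7, 1>-6); eliminate B.
Row C is strictly dominated by row A (-4>-9, -3>-10, 1>-10); eliminate C.
Column s2 is strictly dominated by s1 for the goalkeeper (-4<-3); eliminate s2.
Column s3 is strictly dominated by s1 for the goalkeeper (-4<1); eliminate s3.
Only (A, s1) remains, with payoff -4.

-4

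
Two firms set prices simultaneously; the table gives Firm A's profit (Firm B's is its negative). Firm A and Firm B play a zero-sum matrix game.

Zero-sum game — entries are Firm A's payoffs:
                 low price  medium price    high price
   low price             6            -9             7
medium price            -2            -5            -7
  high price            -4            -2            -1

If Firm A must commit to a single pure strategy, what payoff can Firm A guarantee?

The worst-case payoff for each row is low price: -9, medium price: -7, high price: -4.
The best of these is -4.

-4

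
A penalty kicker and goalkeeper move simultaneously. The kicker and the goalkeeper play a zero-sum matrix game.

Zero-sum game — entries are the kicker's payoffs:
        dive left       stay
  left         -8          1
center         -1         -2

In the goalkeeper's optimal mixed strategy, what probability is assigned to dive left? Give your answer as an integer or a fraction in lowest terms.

Row minima are -8 and -2, so the kicker's maximin is -2; column maxima are -1 and 1, so the goalkeeper's minimax is -1. These differ, so the equilibrium is in mixed strategies.
Let the goalkeeper play dive left with probability q. The kicker is indifferent when −8q + (1−q) = −q − 2(1−q), giving q = 3/10.

3/10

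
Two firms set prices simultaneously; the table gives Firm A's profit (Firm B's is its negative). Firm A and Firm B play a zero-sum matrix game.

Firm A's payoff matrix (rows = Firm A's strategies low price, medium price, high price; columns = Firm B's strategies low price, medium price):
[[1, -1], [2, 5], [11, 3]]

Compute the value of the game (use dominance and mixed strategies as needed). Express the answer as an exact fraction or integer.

49/11

Row low price is strictly dominated by row medium price, so Firm A never plays it.
The remaining 2×2 game on (medium price, high price) × (low price, medium price) has no saddle point. Let Firm A play medium price with probability p; indifference gives 2p + 11(1−p) = 5p + 3(1−p), so p = 8/11.
Similarly Firm B's optimal q on low price is 2/11, and the value is 2·(2/11) + (5)·(9/11) = 49/11.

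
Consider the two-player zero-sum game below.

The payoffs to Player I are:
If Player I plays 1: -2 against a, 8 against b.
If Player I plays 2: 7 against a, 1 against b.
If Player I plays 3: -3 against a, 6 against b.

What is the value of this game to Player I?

Row 3 is strictly dominated by row 1, so Player I never plays it.
The remaining 2×2 game on (1, 2) × (a, b) has no saddle point. Let Player I play 1 with probability p; indifference gives −2p + 7(1−p) = 8p + (1−p), so p = 3/8.
Similarly Player II's optimal q on a is 7/16, and the value is -2·(7/16) + (8)·(9/16) = 29/8.

29/8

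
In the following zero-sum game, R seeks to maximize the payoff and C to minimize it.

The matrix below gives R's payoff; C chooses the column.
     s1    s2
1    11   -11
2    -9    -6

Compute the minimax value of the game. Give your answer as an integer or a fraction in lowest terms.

Row minima are -11 and -9, so R's maximin is -9; column maxima are 11 and -6, so C's minimax is -6. These differ, so the equilibrium is in mixed strategies.
Let R play 1 with probability p. C is indifferent when 11p − 9(1−p) = −11p − 6(1−p), giving p = 3/25.
Let C play s1 with probability q. R is indifferent when 11q − 11(1−q) = −9q − 6(1−q), giving q = 1/5.
The value is 11·(1/5) + (-11)·(4/5) = -33/5.

-33/5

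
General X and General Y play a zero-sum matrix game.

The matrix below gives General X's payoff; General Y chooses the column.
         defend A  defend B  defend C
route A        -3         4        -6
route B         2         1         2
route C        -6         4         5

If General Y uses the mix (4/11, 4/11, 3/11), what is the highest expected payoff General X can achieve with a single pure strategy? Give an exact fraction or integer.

18/11

route A: (-3)·(4/11) + (4)·(4/11) + (-6)·(3/11) = -14/11.
route B: (2)·(4/11) + (1)·(4/11) + (2)·(3/11) = 18/11.
route C: (-6)·(4/11) + (4)·(4/11) + (5)·(3/11) = 7/11.
The best pure response is route B with expected payoff 18/11.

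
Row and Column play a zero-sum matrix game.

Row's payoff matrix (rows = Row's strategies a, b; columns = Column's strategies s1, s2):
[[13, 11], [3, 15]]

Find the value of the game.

81/7

Row minima are 11 and 3, so Row's maximin is 11; column maxima are 13 and 15, so Column's minimax is 13. These differ, so the equilibrium is in mixed strategies.
Let Row play a with probability p. Column is indifferent when 13p + 3(1−p) = 11p + 15(1−p), giving p = 6/7.
Let Column play s1 with probability q. Row is indifferent when 13q + 11(1−q) = 3q + 15(1−q), giving q = 2/7.
The value is 13·(2/7) + (11)·(5/7) = 81/7.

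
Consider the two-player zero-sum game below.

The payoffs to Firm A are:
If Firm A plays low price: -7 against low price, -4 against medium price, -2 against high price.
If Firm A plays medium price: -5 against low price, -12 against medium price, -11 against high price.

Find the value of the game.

Column high price is strictly dominated by medium price for Firm B (it gives Firm A more in every row).
The remaining 2×2 game on (low price, medium price) × (low price, medium price) has no saddle point. Let Firm A play low price with probability p; indifference gives −7p − 5(1−p) = −4p − 12(1−p), so p = 7/10.
Similarly Firm B's optimal q on low price is 4/5, and the value is -7·(4/5) + (-4)·(1/5) = -32/5.

-32/5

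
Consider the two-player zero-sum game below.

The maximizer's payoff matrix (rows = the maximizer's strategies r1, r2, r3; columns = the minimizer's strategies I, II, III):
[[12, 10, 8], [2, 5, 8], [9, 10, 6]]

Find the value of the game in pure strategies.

8

Row minima: 8, 2, 6 → the maximizer's maximin is 8.
Column maxima: 12, 10, 8 → the minimizer's minimax is 8.
They coincide at (r1, III), so the value is 8.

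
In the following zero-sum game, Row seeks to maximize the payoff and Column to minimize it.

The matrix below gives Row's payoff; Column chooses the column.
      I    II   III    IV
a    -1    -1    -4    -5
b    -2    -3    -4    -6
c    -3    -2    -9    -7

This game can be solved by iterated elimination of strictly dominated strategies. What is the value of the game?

-5

Row c is strictly dominated by row a (-1>-3, -1>-2, -4>-9, -5>-7); eliminate c.
Column I is strictly dominated by III for Column (-4<-1, -4<-2); eliminate I.
Column III is strictly dominated by IV for Column (-5<-4, -6<-4); eliminate III.
Row b is strictly dominated by row a (-1>-3, -5>-6); eliminate b.
Column II is strictly dominated by IV for Column (-5<-1); eliminate II.
Only (a, IV) remains, with payoff -5.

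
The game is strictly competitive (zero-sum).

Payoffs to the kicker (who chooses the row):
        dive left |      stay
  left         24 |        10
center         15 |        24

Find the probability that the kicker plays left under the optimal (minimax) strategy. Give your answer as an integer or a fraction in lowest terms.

Row minima are 10 and 15, so the kicker's maximin is 15; column maxima are 24 and 24, so the goalkeeper's minimax is 24. These differ, so the equilibrium is in mixed strategies.
Let the kicker play left with probability p. The goalkeeper is indifferent when 24p + 15(1−p) = 10p + 24(1−p), giving p = 9/23.

9/23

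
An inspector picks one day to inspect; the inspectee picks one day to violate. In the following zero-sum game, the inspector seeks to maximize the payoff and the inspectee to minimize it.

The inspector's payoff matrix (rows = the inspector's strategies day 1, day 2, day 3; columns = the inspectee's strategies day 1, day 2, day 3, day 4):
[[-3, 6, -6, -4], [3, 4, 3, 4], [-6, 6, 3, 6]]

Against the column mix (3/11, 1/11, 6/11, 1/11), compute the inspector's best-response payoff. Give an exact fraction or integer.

day 1: (-3)·(3/11) + (6)·(1/11) + (-6)·(6/11) + (-4)·(1/11) = -43/11.
day 2: (3)·(3/11) + (4)·(1/11) + (3)·(6/11) + (4)·(1/11) = 35/11.
day 3: (-6)·(3/11) + (6)·(1/11) + (3)·(6/11) + (6)·(1/11) = 12/11.
The best pure response is day 2 with expected payoff 35/11.

35/11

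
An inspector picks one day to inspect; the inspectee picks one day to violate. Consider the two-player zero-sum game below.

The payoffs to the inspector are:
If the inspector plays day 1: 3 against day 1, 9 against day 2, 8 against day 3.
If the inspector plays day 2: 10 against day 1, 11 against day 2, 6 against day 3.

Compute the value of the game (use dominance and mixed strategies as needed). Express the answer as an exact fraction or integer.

Column day 2 is strictly dominated by day 1 for the inspectee (it gives the inspector more in every row).
The remaining 2×2 game on (day 1, day 2) × (day 1, day 3) has no saddle point. Let the inspector play day 1 with probability p; indifference gives 3p + 10(1−p) = 8p + 6(1−p), so p = 4/9.
Similarly the inspectee's optimal q on day 1 is 2/9, and the value is 3·(2/9) + (8)·(7/9) = 62/9.

62/9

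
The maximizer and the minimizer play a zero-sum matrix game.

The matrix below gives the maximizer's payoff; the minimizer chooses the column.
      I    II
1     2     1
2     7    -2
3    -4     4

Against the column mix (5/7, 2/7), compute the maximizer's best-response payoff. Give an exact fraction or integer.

1: (2)·(5/7) + (1)·(2/7) = 12/7.
2: (7)·(5/7) + (-2)·(2/7) = 31/7.
3: (-4)·(5/7) + (4)·(2/7) = -12/7.
The best pure response is 2 with expected payoff 31/7.

31/7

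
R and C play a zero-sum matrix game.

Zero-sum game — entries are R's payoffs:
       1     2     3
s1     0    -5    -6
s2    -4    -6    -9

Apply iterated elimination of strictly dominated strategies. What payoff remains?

Column 1 is strictly dominated by 2 for C (-5<0, -6<-4); eliminate 1.
Column 2 is strictly dominated by 3 for C (-6<-5, -9<-6); eliminate 2.
Row s2 is strictly dominated by row s1 (-6>-9); eliminate s2.
Only (s1, 3) remains, with payoff -6.

-6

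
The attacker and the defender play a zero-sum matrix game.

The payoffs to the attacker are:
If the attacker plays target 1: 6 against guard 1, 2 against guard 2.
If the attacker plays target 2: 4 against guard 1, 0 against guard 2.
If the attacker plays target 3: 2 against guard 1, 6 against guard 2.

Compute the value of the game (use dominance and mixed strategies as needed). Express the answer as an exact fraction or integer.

4

Row target 2 is strictly dominated by row target 1, so the attacker never plays it.
The remaining 2×2 game on (target 1, target 3) × (guard 1, guard 2) has no saddle point. Let the attacker play target 1 with probability p; indifference gives 6p + 2(1−p) = 2p + 6(1−p), so p = 1/2.
Similarly the defender's optimal q on guard 1 is 1/2, and the value is 6·(1/2) + (2)·(1/2) = 4.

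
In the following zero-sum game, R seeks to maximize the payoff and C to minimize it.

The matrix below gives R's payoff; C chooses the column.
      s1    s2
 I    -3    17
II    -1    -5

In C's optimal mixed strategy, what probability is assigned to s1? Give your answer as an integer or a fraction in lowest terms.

Row minima are -3 and -5, so R's maximin is -3; column maxima are -1 and 17, so C's minimax is -1. These differ, so the equilibrium is in mixed strategies.
Let C play s1 with probability q. R is indifferent when −3q + 17(1−q) = −q − 5(1−q), giving q = 11/12.

11/12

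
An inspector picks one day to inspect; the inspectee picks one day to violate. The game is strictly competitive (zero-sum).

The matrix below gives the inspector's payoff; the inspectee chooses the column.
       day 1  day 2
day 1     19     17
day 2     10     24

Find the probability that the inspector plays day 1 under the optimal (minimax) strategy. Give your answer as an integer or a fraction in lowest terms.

Row minima are 17 and 10, so the inspector's maximin is 17; column maxima are 19 and 24, so the inspectee's minimax is 19. These differ, so the equilibrium is in mixed strategies.
Let the inspector play day 1 with probability p. The inspectee is indifferent when 19p + 10(1−p) = 17p + 24(1−p), giving p = 7/8.

7/8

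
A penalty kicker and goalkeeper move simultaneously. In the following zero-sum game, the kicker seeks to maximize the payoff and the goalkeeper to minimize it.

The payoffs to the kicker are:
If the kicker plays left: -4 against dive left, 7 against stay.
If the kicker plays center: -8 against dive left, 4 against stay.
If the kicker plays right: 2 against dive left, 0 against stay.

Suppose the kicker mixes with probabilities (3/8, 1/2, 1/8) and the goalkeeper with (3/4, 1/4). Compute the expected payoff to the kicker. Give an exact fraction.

Against (3/4, 1/4), each row's expected payoff is left: -5/4; center: -5; right: 3/2.
Taking the (3/8, 1/2, 1/8)-weighted average: (3/8)·(-5/4) + (1/2)·(-5) + (1/8)·(3/2) = -89/32.

-89/32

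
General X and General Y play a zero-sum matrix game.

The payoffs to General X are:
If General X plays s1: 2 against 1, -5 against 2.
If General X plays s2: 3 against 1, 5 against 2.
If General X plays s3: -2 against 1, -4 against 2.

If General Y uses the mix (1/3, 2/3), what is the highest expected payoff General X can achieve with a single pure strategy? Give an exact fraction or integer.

13/3

s1: (2)·(1/3) + (-5)·(2/3) = -8/3.
s2: (3)·(1/3) + (5)·(2/3) = 13/3.
s3: (-2)·(1/3) + (-4)·(2/3) = -10/3.
The best pure response is s2 with expected payoff 13/3.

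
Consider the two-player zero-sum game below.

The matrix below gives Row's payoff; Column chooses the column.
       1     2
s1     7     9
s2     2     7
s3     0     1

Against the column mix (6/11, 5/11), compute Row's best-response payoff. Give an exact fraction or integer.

s1: (7)·(6/11) + (9)·(5/11) = 87/11.
s2: (2)·(6/11) + (7)·(5/11) = 47/11.
s3: (0)·(6/11) + (1)·(5/11) = 5/11.
The best pure response is s1 with expected payoff 87/11.

87/11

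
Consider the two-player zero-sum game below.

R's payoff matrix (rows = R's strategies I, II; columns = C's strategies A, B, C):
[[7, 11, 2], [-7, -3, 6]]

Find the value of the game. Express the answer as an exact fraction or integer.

28/9

Column B is strictly dominated by A for C (it gives R more in every row).
The remaining 2×2 game on (I, II) × (A, C) has no saddle point. Let R play I with probability p; indifference gives 7p − 7(1−p) = 2p + 6(1−p), so p = 13/18.
Similarly C's optimal q on A is 2/9, and the value is 7·(2/9) + (2)·(7/9) = 28/9.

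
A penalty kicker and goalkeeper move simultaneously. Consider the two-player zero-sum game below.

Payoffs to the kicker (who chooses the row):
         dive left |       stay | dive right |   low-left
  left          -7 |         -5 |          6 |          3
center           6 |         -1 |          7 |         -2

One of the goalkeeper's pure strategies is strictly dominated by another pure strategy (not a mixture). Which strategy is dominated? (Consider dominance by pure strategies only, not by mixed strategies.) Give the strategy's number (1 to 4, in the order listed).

The goalkeeper prefers columns that give the kicker less. Compare dive right with dive left: -7 < 6, 6 < 7.
So dive left strictly dominates dive right for the goalkeeper; dive right is strictly dominated.

3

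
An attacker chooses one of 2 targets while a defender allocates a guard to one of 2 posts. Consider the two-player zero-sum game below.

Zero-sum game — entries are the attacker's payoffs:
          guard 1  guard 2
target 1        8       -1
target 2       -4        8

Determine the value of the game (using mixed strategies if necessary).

20/7

Row minima are -1 and -4, so the attacker's maximin is -1; column maxima are 8 and 8, so the defender's minimax is 8. These differ, so the equilibrium is in mixed strategies.
Let the attacker play target 1 with probability p. The defender is indifferent when 8p − 4(1−p) = −p + 8(1−p), giving p = 4/7.
Let the defender play guard 1 with probability q. The attacker is indifferent when 8q − (1−q) = −4q + 8(1−q), giving q = 3/7.
The value is 8·(3/7) + (-1)·(4/7) = 20/7.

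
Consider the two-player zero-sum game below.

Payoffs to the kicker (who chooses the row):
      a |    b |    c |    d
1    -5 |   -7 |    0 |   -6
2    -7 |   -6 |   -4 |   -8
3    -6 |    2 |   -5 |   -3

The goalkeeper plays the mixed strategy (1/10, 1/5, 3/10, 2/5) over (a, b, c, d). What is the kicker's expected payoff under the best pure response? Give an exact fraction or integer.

-29/10

1: (-5)·(1/10) + (-7)·(1/5) + (0)·(3/10) + (-6)·(2/5) = -43/10.
2: (-7)·(1/10) + (-6)·(1/5) + (-4)·(3/10) + (-8)·(2/5) = -63/10.
3: (-6)·(1/10) + (2)·(1/5) + (-5)·(3/10) + (-3)·(2/5) = -29/10.
The best pure response is 3 with expected payoff -29/10.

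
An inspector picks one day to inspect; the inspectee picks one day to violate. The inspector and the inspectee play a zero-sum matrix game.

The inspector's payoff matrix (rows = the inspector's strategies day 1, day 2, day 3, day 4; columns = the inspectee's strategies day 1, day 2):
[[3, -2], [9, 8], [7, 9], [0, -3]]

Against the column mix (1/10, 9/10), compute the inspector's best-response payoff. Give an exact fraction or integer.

44/5

day 1: (3)·(1/10) + (-2)·(9/10) = -3/2.
day 2: (9)·(1/10) + (8)·(9/10) = 81/10.
day 3: (7)·(1/10) + (9)·(9/10) = 44/5.
day 4: (0)·(1/10) + (-3)·(9/10) = -27/10.
The best pure response is day 3 with expected payoff 44/5.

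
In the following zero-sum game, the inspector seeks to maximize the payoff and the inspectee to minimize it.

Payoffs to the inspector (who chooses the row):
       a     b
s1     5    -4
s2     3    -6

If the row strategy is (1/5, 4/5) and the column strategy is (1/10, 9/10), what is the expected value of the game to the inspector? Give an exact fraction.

Against (1/10, 9/10), each row's expected payoff is s1: -31/10; s2: -51/10.
Taking the (1/5, 4/5)-weighted average: (1/5)·(-31/10) + (4/5)·(-51/10) = -47/10.

-47/10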